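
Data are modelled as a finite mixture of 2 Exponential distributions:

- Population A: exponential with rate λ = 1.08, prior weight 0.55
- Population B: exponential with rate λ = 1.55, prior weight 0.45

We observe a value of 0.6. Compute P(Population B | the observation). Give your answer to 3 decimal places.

The responsibility of component k is P(Z=k) f_k(x) divided by Σ_j P(Z=j) f_j(x).
Exponential densities:
  f_A = 1.08·e^(−1.08·0.6) = 1.08·e^(−0.6480) = 0.564938
  f_B = 1.55·e^(−1.55·0.6) = 1.55·e^(−0.9300) = 0.611558
Prior × likelihood for each component:
  P(Z=A)·f_A = 0.55 × 0.564938 = 0.310716
  P(Z=B)·f_B = 0.45 × 0.611558 = 0.275201
Marginal: 0.310716 + 0.275201 = 0.585917
So the posterior for Population B is 0.275201 / 0.585917 ≈ 0.470.

0.470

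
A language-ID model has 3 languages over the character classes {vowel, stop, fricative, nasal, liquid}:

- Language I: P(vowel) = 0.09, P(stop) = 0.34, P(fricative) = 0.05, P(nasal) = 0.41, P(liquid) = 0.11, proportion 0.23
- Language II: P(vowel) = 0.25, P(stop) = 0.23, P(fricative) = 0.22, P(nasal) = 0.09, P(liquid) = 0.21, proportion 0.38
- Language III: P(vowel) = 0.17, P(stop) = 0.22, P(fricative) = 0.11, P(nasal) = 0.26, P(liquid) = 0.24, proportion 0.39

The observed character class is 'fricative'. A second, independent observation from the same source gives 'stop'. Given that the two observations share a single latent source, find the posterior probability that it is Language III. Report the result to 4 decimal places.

P(component k | x) = w_k·f_k(x) / marginal(x), where marginal(x) = Σ_j w_j·f_j(x).
Since both observations come from the same component, the likelihood for component k is f_k(x₁)·f_k(x₂).
  f_I = [0.05] × [0.34] = 0.017
  f_II = [0.22] × [0.23] = 0.0506
  f_III = [0.11] × [0.22] = 0.0242
Prior × likelihood for each component:
  w_I·f_I = 0.23 × 0.017 = 0.00391
  w_II·f_II = 0.38 × 0.0506 = 0.019228
  w_III·f_III = 0.39 × 0.0242 = 0.009438
Evidence: 0.00391 + 0.019228 + 0.009438 = 0.032576
P(Language III | data) = 0.009438 / 0.032576 ≈ 0.2897

0.2897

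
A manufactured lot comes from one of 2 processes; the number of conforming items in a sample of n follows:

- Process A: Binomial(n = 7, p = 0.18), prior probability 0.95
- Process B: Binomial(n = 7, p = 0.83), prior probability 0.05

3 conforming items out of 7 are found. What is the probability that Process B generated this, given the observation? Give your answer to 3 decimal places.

0.009

By Bayes' theorem, P(k | x) = P(Z=k) f_k(x) / Σ_j P(Z=j) f_j(x).
Binomial probabilities:
  f_A = 0.0922871
  f_B = 0.0167147
Multiply by the mixture weights:
  P(Z=A)·f_A = 0.95 × 0.0922871 = 0.0876727
  P(Z=B)·f_B = 0.05 × 0.0167147 = 0.000835734
Denominator: 0.0876727 + 0.000835734 = 0.0885085
P(Process B | the observation) ≈ 0.009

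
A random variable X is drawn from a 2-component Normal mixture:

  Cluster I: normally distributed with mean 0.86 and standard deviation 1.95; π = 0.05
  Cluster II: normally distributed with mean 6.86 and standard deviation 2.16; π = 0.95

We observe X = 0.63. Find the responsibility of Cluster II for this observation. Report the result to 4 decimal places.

0.2124

The responsibility of component k is P(Z=k) f_k(x) divided by Σ_j P(Z=j) f_j(x).
Normal densities:
  L_I = 0.203168
  L_II = 0.00288416
Unnormalised posteriors:
  P(Z=I)·L_I = 0.05 × 0.203168 = 0.0101584
  P(Z=II)·L_II = 0.95 × 0.00288416 = 0.00273995
Evidence: 0.0101584 + 0.00273995 = 0.0128983
P(Cluster II | data) = 0.00273995 / 0.0128983 ≈ 0.2124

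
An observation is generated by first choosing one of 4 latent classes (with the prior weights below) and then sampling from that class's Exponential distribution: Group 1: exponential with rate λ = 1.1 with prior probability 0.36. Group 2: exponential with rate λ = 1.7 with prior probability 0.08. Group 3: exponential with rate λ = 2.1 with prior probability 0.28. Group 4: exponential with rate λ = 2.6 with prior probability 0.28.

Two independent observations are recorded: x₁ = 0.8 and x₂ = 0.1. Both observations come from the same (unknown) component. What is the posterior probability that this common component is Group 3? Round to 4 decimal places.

0.3212

The responsibility of component k is π_k f_k(x) divided by Σ_j π_j f_j(x).
Since both observations come from the same component, the likelihood for component k is f_k(x₁)·f_k(x₂).
  p_1 = [0.456261] × [0.985418] = 0.449608
  p_2 = [0.436323] × [1.43423] = 0.625788
  p_3 = [0.391385] × [1.70223] = 0.666227
  p_4 = [0.324819] × [2.00473] = 0.651175
Multiply by the mixture weights:
  π_1·p_1 = 0.36 × 0.449608 = 0.161859
  π_2·p_2 = 0.08 × 0.625788 = 0.050063
  π_3·p_3 = 0.28 × 0.666227 = 0.186543
  π_4·p_4 = 0.28 × 0.651175 = 0.182329
Denominator: 0.161859 + 0.050063 + 0.186543 + 0.182329 = 0.580794
So the posterior for Group 3 is 0.186543 / 0.580794 ≈ 0.3212.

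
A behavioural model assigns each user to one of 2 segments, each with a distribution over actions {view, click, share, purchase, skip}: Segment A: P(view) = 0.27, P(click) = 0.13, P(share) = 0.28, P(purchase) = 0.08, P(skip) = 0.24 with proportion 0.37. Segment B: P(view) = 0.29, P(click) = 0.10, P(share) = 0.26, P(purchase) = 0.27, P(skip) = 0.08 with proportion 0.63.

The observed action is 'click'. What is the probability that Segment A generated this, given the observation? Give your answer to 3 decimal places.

By Bayes' theorem, P(k | x) = π_k f_k(x) / Σ_j π_j f_j(x).
Categorical probabilities:
  p_A = P(click | comp) = 0.13
  p_B = P(click | comp) = 0.10
Prior × likelihood for each component:
  π_A·p_A = 0.37 × 0.13 = 0.0481
  π_B·p_B = 0.63 × 0.1 = 0.063
Marginal: 0.0481 + 0.063 = 0.1111
So the posterior for Segment A is 0.0481 / 0.1111 ≈ 0.433.

0.433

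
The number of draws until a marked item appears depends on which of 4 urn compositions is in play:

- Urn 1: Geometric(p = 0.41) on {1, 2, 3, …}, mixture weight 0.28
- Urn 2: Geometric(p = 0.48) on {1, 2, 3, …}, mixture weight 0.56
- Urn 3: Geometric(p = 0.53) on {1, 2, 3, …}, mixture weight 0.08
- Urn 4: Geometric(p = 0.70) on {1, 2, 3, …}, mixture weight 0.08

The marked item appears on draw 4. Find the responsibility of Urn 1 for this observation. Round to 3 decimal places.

0.350

P(component k | x) = w_k·f_k(x) / marginal(x), where marginal(x) = Σ_j w_j·f_j(x).
Component likelihoods at x = 4:
  p_1 = 0.41·(1−0.41)^3 = 0.41·0.205379 = 0.0842054
  p_2 = 0.48·(1−0.48)^3 = 0.48·0.140608 = 0.0674918
  p_3 = 0.53·(1−0.53)^3 = 0.53·0.103823 = 0.0550262
  p_4 = 0.70·(1−0.70)^3 = 0.70·0.027 = 0.0189
Prior × likelihood for each component:
  w_1·p_1 = 0.28 × 0.0842054 = 0.0235775
  w_2·p_2 = 0.56 × 0.0674918 = 0.0377954
  w_3·p_3 = 0.08 × 0.0550262 = 0.0044021
  w_4·p_4 = 0.08 × 0.0189 = 0.001512
Marginal: 0.0235775 + 0.0377954 + 0.0044021 + 0.001512 = 0.067287
P(Urn 1 | the observation) ≈ 0.350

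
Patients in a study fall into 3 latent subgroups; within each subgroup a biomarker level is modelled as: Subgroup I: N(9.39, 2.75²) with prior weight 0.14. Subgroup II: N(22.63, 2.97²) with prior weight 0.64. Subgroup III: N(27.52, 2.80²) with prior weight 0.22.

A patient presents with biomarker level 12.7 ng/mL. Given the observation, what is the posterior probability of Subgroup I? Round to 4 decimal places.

By Bayes' theorem, P(k | x) = π_k f_k(x) / Σ_j π_j f_j(x).
Component likelihoods at x = 12.7 ng/mL:
  f_I = 0.0703052
  f_II = 0.000502067
  f_III = 1.17629e-07
Prior × likelihood for each component:
  π_I·f_I = 0.14 × 0.0703052 = 0.00984273
  π_II·f_II = 0.64 × 0.000502067 = 0.000321323
  π_III·f_III = 0.22 × 1.17629e-07 = 2.58785e-08
Marginal: 0.00984273 + 0.000321323 + 2.58785e-08 = 0.0101641
P(Subgroup I | data) = 0.00984273 / 0.0101641 ≈ 0.9684

0.9684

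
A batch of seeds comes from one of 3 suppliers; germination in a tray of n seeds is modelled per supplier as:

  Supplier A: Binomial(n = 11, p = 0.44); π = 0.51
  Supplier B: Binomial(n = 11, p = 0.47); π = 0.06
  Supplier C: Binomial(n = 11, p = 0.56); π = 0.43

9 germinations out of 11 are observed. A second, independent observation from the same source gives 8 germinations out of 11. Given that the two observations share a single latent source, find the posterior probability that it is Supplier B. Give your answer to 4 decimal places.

The responsibility of component k is π_k f_k(x) divided by Σ_j π_j f_j(x).
Since both observations come from the same component, the likelihood for component k is f_k(x₁)·f_k(x₂).
  f_A = [C(11,9)·0.44^9·0.56^2 = 55·0.000618122·0.3136 = 0.0106614] × [0.040707] = 0.000433993
  f_B = [C(11,9)·0.47^9·0.53^2 = 55·0.00111913·0.2809 = 0.01729] × [0.0584917] = 0.00101132
  f_C = [C(11,9)·0.56^9·0.44^2 = 55·0.00541617·0.1936 = 0.0576714] × [0.13594] = 0.00783983
Prior × likelihood for each component:
  π_A·f_A = 0.51 × 0.000433993 = 0.000221336
  π_B·f_B = 0.06 × 0.00101132 = 6.06793e-05
  π_C·f_C = 0.43 × 0.00783983 = 0.00337113
Sum: 0.000221336 + 6.06793e-05 + 0.00337113 = 0.00365314
P(Supplier B | x₁, x₂) = 6.06793e-05 / 0.00365314 ≈ 0.0166

0.0166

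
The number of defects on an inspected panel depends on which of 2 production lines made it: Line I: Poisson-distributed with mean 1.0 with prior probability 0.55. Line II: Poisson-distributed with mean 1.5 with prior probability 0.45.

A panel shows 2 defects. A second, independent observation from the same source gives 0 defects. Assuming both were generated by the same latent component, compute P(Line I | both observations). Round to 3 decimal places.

0.596

P(component k | x) = π_k·f_k(x) / marginal(x), where marginal(x) = Σ_j π_j·f_j(x).
Since both observations come from the same component, the likelihood for component k is f_k(x₁)·f_k(x₂).
  L_I = [0.18394] × [0.367879] = 0.0676676
  L_II = [0.251021] × [0.22313] = 0.0560105
Weight by the priors:
  π_I·L_I = 0.55 × 0.0676676 = 0.0372172
  π_II·L_II = 0.45 × 0.0560105 = 0.0252047
Evidence: 0.0372172 + 0.0252047 = 0.0624219
Responsibility of Line I: 0.0372172 / 0.0624219 ≈ 0.596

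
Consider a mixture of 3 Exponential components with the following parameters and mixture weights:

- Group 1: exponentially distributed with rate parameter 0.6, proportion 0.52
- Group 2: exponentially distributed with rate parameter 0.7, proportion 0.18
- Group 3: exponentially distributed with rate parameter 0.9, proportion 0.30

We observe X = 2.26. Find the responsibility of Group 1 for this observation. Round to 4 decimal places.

0.5677

Apply Bayes' rule: the posterior for each component is proportional to its prior times its likelihood at x.
Evaluate each component's likelihood at the observed value:
  p_1 = 0.6·e^(−0.6·2.26) = 0.6·e^(−1.3560) = 0.154614
  p_2 = 0.7·e^(−0.7·2.26) = 0.7·e^(−1.5820) = 0.143894
  p_3 = 0.9·e^(−0.9·2.26) = 0.9·e^(−2.0340) = 0.11773
Unnormalised posteriors:
  π_1·p_1 = 0.52 × 0.154614 = 0.0803991
  π_2·p_2 = 0.18 × 0.143894 = 0.025901
  π_3·p_3 = 0.30 × 0.11773 = 0.035319
Marginal: 0.0803991 + 0.025901 + 0.035319 = 0.141619
P(Group 1 | 2.26) ≈ 0.5677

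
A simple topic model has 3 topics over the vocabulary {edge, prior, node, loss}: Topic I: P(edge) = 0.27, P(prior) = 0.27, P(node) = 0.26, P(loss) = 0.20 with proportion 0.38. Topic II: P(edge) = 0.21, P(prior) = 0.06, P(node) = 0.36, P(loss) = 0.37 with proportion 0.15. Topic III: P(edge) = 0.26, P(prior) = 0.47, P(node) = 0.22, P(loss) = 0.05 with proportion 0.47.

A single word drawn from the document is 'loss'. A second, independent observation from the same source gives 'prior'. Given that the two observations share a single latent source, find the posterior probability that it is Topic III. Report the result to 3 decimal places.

0.317

The responsibility of component k is w_k f_k(x) divided by Σ_j w_j f_j(x).
Since both observations come from the same component, the likelihood for component k is f_k(x₁)·f_k(x₂).
  f_I = [0.2] × [0.27] = 0.054
  f_II = [0.37] × [0.06] = 0.0222
  f_III = [0.05] × [0.47] = 0.0235
Weight by the priors:
  w_I·f_I = 0.38 × 0.054 = 0.02052
  w_II·f_II = 0.15 × 0.0222 = 0.00333
  w_III·f_III = 0.47 × 0.0235 = 0.011045
Denominator: 0.02052 + 0.00333 + 0.011045 = 0.034895
So the posterior for Topic III is 0.011045 / 0.034895 ≈ 0.317.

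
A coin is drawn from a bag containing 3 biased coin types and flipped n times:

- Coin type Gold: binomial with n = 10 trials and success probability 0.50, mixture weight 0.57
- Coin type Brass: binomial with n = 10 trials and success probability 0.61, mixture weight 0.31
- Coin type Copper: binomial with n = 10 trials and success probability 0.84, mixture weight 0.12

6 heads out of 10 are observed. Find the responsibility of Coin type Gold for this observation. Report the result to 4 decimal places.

By Bayes' theorem, P(k | x) = w_k f_k(x) / Σ_j w_j f_j(x).
Component likelihoods at x = 6 heads out of 10:
  f_Gold = C(10,6)·0.50^6·0.50^4 = 210·0.015625·0.0625 = 0.205078
  f_Brass = C(10,6)·0.61^6·0.39^4 = 210·0.0515204·0.0231344 = 0.250298
  f_Copper = C(10,6)·0.84^6·0.16^4 = 210·0.351298·0.00065536 = 0.0483476
Unnormalised posteriors:
  w_Gold·f_Gold = 0.57 × 0.205078 = 0.116895
  w_Brass·f_Brass = 0.31 × 0.250298 = 0.0775923
  w_Copper·f_Copper = 0.12 × 0.0483476 = 0.00580171
Denominator: 0.116895 + 0.0775923 + 0.00580171 = 0.200289
Responsibility of Coin type Gold: 0.116895 / 0.200289 ≈ 0.5836

0.5836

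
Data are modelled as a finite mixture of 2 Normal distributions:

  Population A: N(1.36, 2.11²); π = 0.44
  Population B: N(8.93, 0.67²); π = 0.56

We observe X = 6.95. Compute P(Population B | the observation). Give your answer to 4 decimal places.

0.6297

By Bayes' theorem, P(k | x) = P(Z=k) f_k(x) / Σ_j P(Z=j) f_j(x).
Normal densities:
  L_A = (1/(2.11·√(2π)))·exp(−(6.95−1.36)²/(2·2.11²)) = 0.189072·exp(-3.50937) = 0.00565626
  L_B = (1/(0.67·√(2π)))·exp(−(6.95−8.93)²/(2·0.67²)) = 0.595436·exp(-4.36667) = 0.0075581
Prior × likelihood for each component:
  P(Z=A)·L_A = 0.44 × 0.00565626 = 0.00248875
  P(Z=B)·L_B = 0.56 × 0.0075581 = 0.00423254
Evidence: 0.00248875 + 0.00423254 = 0.00672129
P(Population B | x) ≈ 0.6297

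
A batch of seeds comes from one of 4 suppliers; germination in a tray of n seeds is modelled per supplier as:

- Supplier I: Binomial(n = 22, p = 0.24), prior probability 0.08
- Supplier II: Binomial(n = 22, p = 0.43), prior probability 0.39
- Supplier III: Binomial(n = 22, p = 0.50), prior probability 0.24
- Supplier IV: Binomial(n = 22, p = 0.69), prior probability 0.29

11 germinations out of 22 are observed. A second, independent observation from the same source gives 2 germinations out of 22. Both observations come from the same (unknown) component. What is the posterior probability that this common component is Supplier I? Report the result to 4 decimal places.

Apply Bayes' rule: the posterior for each component is proportional to its prior times its likelihood at x.
Since both observations come from the same component, the likelihood for component k is f_k(x₁)·f_k(x₂).
  p_I = [C(22,11)·0.24^11·0.76^11 = 705432·1.52168e-07·0.0488596 = 0.00524479] × [0.0549929] = 0.000288426
  p_II = [C(22,11)·0.43^11·0.57^11 = 705432·9.29294e-05·0.00206359 = 0.135279] × [0.000559817] = 7.57317e-05
  p_III = [C(22,11)·0.50^11·0.50^11 = 705432·0.000488281·0.000488281 = 0.168188] × [5.50747e-05] = 9.26291e-06
  p_IV = [C(22,11)·0.69^11·0.31^11 = 705432·0.0168787·2.54085e-06 = 0.0302534] × [7.38829e-09] = 2.23521e-10
Unnormalised posteriors:
  P(Z=I)·p_I = 0.08 × 0.000288426 = 2.30741e-05
  P(Z=II)·p_II = 0.39 × 7.57317e-05 = 2.95354e-05
  P(Z=III)·p_III = 0.24 × 9.26291e-06 = 2.2231e-06
  P(Z=IV)·p_IV = 0.29 × 2.23521e-10 = 6.4821e-11
Sum: 2.30741e-05 + 2.95354e-05 + 2.2231e-06 + 6.4821e-11 = 5.48326e-05
So the posterior for Supplier I is 2.30741e-05 / 5.48326e-05 ≈ 0.4208.

0.4208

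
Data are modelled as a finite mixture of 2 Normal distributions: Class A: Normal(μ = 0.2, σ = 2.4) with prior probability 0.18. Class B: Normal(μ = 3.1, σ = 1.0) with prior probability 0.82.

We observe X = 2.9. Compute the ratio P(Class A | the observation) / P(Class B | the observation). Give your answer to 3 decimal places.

Only the two components matter; the odds are (P(Z=i) f_i(x)) / (P(Z=j) f_j(x)).
Normal densities:
  p_A = (1/(2.4·√(2π)))·exp(−(2.9−0.2)²/(2·2.4²)) = 0.166226·exp(-0.63281) = 0.0882819
  p_B = (1/(1.0·√(2π)))·exp(−(2.9−3.1)²/(2·1.0²)) = 0.398942·exp(-0.02000) = 0.391043
Odds = (0.18/0.82) × (0.0882819/0.391043) = 0.219512 × 0.22576 ≈ 0.050

0.050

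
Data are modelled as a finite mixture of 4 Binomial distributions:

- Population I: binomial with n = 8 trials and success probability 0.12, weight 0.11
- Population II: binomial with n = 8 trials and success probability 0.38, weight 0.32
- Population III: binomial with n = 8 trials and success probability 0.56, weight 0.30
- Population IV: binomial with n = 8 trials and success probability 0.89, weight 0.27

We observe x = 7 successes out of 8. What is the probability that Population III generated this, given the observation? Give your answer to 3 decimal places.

Apply Bayes' rule: the posterior for each component is proportional to its prior times its likelihood at x.
Evaluate each component's likelihood at the observed value:
  p_I = C(8,7)·0.12^7·0.88^1 = 8·3.58318e-07·0.88 = 2.52256e-06
  p_II = C(8,7)·0.38^7·0.62^1 = 8·0.00114416·0.62 = 0.00567501
  p_III = C(8,7)·0.56^7·0.44^1 = 8·0.0172709·0.44 = 0.0607937
  p_IV = C(8,7)·0.89^7·0.11^1 = 8·0.442313·0.11 = 0.389236
Multiply by the mixture weights:
  π_I·p_I = 0.11 × 2.52256e-06 = 2.77482e-07
  π_II·p_II = 0.32 × 0.00567501 = 0.001816
  π_III·p_III = 0.30 × 0.0607937 = 0.0182381
  π_IV·p_IV = 0.27 × 0.389236 = 0.105094
Normaliser: 2.77482e-07 + 0.001816 + 0.0182381 + 0.105094 = 0.125148
Responsibility of Population III: 0.0182381 / 0.125148 ≈ 0.146

0.146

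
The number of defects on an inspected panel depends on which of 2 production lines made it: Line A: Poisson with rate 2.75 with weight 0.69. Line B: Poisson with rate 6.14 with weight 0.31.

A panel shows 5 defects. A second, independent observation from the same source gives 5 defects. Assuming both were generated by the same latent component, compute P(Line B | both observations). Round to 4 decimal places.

By Bayes' theorem, P(k | x) = π_k f_k(x) / Σ_j π_j f_j(x).
Since both observations come from the same component, the likelihood for component k is f_k(x₁)·f_k(x₂).
  f_A = [e^(−2.75)·2.75^5/5! = 0.0837862] × [0.0837862] = 0.00702012
  f_B = [e^(−6.14)·6.14^5/5! = 0.156708] × [0.156708] = 0.0245575
Multiply by the mixture weights:
  π_A·f_A = 0.69 × 0.00702012 = 0.00484389
  π_B·f_B = 0.31 × 0.0245575 = 0.00761284
Normaliser: 0.00484389 + 0.00761284 = 0.0124567
So the posterior for Line B is 0.00761284 / 0.0124567 ≈ 0.6111.

0.6111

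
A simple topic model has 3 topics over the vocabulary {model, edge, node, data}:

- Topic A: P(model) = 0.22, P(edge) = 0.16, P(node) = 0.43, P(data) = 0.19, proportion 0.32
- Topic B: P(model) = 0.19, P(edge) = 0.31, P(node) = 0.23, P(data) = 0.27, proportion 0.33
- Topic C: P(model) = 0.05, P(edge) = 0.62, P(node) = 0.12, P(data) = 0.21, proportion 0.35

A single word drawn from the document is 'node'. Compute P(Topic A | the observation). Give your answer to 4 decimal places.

0.5386

Posterior ∝ prior × likelihood, so P(k | x) ∝ π_k f_k(x); normalise over all components.
Categorical probabilities:
  L_A = 0.43
  L_B = 0.23
  L_C = 0.12
Unnormalised posteriors:
  π_A·L_A = 0.32 × 0.43 = 0.1376
  π_B·L_B = 0.33 × 0.23 = 0.0759
  π_C·L_C = 0.35 × 0.12 = 0.042
Denominator: 0.1376 + 0.0759 + 0.042 = 0.2555
P(Topic A | x) ≈ 0.5386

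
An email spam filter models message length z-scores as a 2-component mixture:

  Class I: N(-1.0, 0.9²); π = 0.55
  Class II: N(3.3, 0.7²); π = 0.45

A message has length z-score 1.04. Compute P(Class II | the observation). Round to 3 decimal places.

P(component k | x) = w_k·f_k(x) / marginal(x), where marginal(x) = Σ_j w_j·f_j(x).
Evaluate each component's likelihood at the observed value:
  p_I = (1/(0.9·√(2π)))·exp(−(1.04−-1.0)²/(2·0.9²)) = 0.443269·exp(-2.56889) = 0.0339636
  p_II = (1/(0.7·√(2π)))·exp(−(1.04−3.3)²/(2·0.7²)) = 0.569918·exp(-5.21184) = 0.00310699
Multiply by the mixture weights:
  w_I·p_I = 0.55 × 0.0339636 = 0.01868
  w_II·p_II = 0.45 × 0.00310699 = 0.00139815
Marginal: 0.01868 + 0.00139815 = 0.0200781
Responsibility of Class II: 0.00139815 / 0.0200781 ≈ 0.070

0.070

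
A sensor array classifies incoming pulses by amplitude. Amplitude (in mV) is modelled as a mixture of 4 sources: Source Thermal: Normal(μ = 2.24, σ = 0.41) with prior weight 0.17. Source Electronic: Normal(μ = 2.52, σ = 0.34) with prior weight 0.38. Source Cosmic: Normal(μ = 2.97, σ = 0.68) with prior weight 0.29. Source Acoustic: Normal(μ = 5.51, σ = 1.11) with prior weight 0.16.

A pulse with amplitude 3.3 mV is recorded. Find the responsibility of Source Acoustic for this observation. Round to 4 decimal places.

0.0402

The responsibility of component k is w_k f_k(x) divided by Σ_j w_j f_j(x).
Normal densities:
  f_Thermal = (1/(0.41·√(2π)))·exp(−(3.3−2.24)²/(2·0.41²)) = 0.973030·exp(-3.34206) = 0.0344103
  f_Electronic = (1/(0.34·√(2π)))·exp(−(3.3−2.52)²/(2·0.34²)) = 1.173360·exp(-2.63149) = 0.0844482
  f_Cosmic = (1/(0.68·√(2π)))·exp(−(3.3−2.97)²/(2·0.68²)) = 0.586680·exp(-0.11776) = 0.521508
  f_Acoustic = (1/(1.11·√(2π)))·exp(−(3.3−5.51)²/(2·1.11²)) = 0.359407·exp(-1.98202) = 0.0495228
Multiply by the mixture weights:
  w_Thermal·f_Thermal = 0.17 × 0.0344103 = 0.00584975
  w_Electronic·f_Electronic = 0.38 × 0.0844482 = 0.0320903
  w_Cosmic·f_Cosmic = 0.29 × 0.521508 = 0.151237
  w_Acoustic·f_Acoustic = 0.16 × 0.0495228 = 0.00792366
Denominator: 0.00584975 + 0.0320903 + 0.151237 + 0.00792366 = 0.197101
So the posterior for Source Acoustic is 0.00792366 / 0.197101 ≈ 0.0402.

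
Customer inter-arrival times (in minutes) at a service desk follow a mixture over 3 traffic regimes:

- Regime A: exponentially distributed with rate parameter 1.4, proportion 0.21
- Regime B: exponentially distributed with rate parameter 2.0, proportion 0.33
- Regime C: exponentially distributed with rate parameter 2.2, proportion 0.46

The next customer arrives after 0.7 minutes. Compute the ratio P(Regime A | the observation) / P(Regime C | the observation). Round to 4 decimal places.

0.5086

Posterior odds = (π_i f_i(x)) / (π_j f_j(x)); the normalising sum cancels.
Component likelihoods at x = 0.7 minutes:
  p_A = 1.4·e^(−1.4·0.7) = 1.4·e^(−0.9800) = 0.525436
  p_B = 2.0·e^(−2.0·0.7) = 2.0·e^(−1.4000) = 0.493194
  p_C = 2.2·e^(−2.2·0.7) = 2.2·e^(−1.5400) = 0.471638
Odds = (0.21/0.46) × (0.525436/0.471638) = 0.456522 × 1.11406 ≈ 0.5086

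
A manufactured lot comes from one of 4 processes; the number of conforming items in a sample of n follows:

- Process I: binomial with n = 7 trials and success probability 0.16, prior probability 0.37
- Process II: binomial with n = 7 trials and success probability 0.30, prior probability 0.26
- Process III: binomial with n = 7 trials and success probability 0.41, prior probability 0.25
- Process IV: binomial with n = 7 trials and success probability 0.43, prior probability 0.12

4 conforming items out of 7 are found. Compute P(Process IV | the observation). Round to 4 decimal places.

0.2469

By Bayes' theorem, P(k | x) = π_k f_k(x) / Σ_j π_j f_j(x).
Evaluate each component's likelihood at the observed value:
  f_I = C(7,4)·0.16^4·0.84^3 = 35·0.00065536·0.592704 = 0.0135952
  f_II = C(7,4)·0.30^4·0.70^3 = 35·0.0081·0.343 = 0.0972405
  f_III = C(7,4)·0.41^4·0.59^3 = 35·0.0282576·0.205379 = 0.203123
  f_IV = C(7,4)·0.43^4·0.57^3 = 35·0.034188·0.185193 = 0.221598
Unnormalised posteriors:
  π_I·f_I = 0.37 × 0.0135952 = 0.00503023
  π_II·f_II = 0.26 × 0.0972405 = 0.0252825
  π_III·f_III = 0.25 × 0.203123 = 0.0507808
  π_IV·f_IV = 0.12 × 0.221598 = 0.0265918
Normaliser: 0.00503023 + 0.0252825 + 0.0507808 + 0.0265918 = 0.107685
So the posterior for Process IV is 0.0265918 / 0.107685 ≈ 0.2469.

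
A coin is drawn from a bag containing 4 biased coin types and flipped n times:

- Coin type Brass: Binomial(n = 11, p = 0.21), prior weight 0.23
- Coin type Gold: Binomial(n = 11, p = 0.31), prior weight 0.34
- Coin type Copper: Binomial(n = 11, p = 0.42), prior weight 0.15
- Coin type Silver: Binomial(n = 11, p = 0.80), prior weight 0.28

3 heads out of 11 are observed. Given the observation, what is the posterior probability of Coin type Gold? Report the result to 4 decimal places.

0.5277

The responsibility of component k is π_k f_k(x) divided by Σ_j π_j f_j(x).
Binomial probabilities:
  f_Brass = C(11,3)·0.21^3·0.79^8 = 165·0.009261·0.151711 = 0.231824
  f_Gold = C(11,3)·0.31^3·0.69^8 = 165·0.029791·0.0513798 = 0.252558
  f_Copper = C(11,3)·0.42^3·0.58^8 = 165·0.074088·0.0128063 = 0.156551
  f_Silver = C(11,3)·0.80^3·0.20^8 = 165·0.512·2.56e-06 = 0.000216269
Prior × likelihood for each component:
  π_Brass·f_Brass = 0.23 × 0.231824 = 0.0533195
  π_Gold·f_Gold = 0.34 × 0.252558 = 0.0858698
  π_Copper·f_Copper = 0.15 × 0.156551 = 0.0234826
  π_Silver·f_Silver = 0.28 × 0.000216269 = 6.05553e-05
Sum: 0.0533195 + 0.0858698 + 0.0234826 + 6.05553e-05 = 0.162733
P(Coin type Gold | data) = 0.0858698 / 0.162733 ≈ 0.5277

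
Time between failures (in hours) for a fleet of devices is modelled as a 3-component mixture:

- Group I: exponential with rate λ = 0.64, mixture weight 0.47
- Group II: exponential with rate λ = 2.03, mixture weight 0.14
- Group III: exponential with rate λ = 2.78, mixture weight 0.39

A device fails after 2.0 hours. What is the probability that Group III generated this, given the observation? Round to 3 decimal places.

0.045

P(component k | x) = π_k·f_k(x) / marginal(x), where marginal(x) = Σ_j π_j·f_j(x).
Evaluate each component's likelihood at the observed value:
  f_I = 0.64·e^(−0.64·2.0) = 0.64·e^(−1.2800) = 0.177944
  f_II = 2.03·e^(−2.03·2.0) = 2.03·e^(−4.0600) = 0.0350155
  f_III = 2.78·e^(−2.78·2.0) = 2.78·e^(−5.5600) = 0.0106996
Weight by the priors:
  π_I·f_I = 0.47 × 0.177944 = 0.0836336
  π_II·f_II = 0.14 × 0.0350155 = 0.00490217
  π_III·f_III = 0.39 × 0.0106996 = 0.00417284
Marginal: 0.0836336 + 0.00490217 + 0.00417284 = 0.0927086
P(Group III | x) = 0.00417284 / 0.0927086 ≈ 0.045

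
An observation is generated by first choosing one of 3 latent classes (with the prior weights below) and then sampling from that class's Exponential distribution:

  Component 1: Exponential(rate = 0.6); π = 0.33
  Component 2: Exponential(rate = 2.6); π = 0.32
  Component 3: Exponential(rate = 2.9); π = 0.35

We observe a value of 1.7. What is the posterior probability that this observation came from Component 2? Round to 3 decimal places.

The responsibility of component k is π_k f_k(x) divided by Σ_j π_j f_j(x).
Component likelihoods at x = 1.7:
  f_1 = 0.216357
  f_2 = 0.031289
  f_3 = 0.0209569
Weight by the priors:
  π_1·f_1 = 0.33 × 0.216357 = 0.0713978
  π_2·f_2 = 0.32 × 0.031289 = 0.0100125
  π_3·f_3 = 0.35 × 0.0209569 = 0.0073349
Sum: 0.0713978 + 0.0100125 + 0.0073349 = 0.0887452
So the posterior for Component 2 is 0.0100125 / 0.0887452 ≈ 0.113.

0.113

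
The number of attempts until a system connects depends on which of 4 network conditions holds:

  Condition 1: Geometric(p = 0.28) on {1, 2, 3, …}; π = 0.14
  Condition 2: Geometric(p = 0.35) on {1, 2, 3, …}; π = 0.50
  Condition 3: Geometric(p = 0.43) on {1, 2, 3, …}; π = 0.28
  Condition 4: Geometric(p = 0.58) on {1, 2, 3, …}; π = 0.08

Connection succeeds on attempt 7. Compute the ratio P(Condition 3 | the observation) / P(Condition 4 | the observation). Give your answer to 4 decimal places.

16.2129

Posterior odds = (π_i f_i(x)) / (π_j f_j(x)); the normalising sum cancels.
Component likelihoods at x = 7:
  p_1 = 0.28·(1−0.28)^6 = 0.28·0.139314 = 0.0390079
  p_2 = 0.35·(1−0.35)^6 = 0.35·0.0754189 = 0.0263966
  p_3 = 0.43·(1−0.43)^6 = 0.43·0.0342964 = 0.0147475
  p_4 = 0.58·(1−0.58)^6 = 0.58·0.00548903 = 0.00318364
0.00412929 / 0.000254691 ≈ 16.2129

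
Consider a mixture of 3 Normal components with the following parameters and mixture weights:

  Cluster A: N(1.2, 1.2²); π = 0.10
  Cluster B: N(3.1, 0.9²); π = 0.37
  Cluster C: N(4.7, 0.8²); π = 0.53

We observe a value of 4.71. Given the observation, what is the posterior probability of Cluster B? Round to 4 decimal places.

Posterior ∝ prior × likelihood, so P(k | x) ∝ w_k f_k(x); normalise over all components.
Component likelihoods at x = 4.71:
  p_A = (1/(1.2·√(2π)))·exp(−(4.71−1.2)²/(2·1.2²)) = 0.332452·exp(-4.27781) = 0.0046121
  p_B = (1/(0.9·√(2π)))·exp(−(4.71−3.1)²/(2·0.9²)) = 0.443269·exp(-1.60006) = 0.089489
  p_C = (1/(0.8·√(2π)))·exp(−(4.71−4.7)²/(2·0.8²)) = 0.498678·exp(-0.00008) = 0.498639
Prior × likelihood for each component:
  w_A·p_A = 0.10 × 0.0046121 = 0.00046121
  w_B·p_B = 0.37 × 0.089489 = 0.0331109
  w_C·p_C = 0.53 × 0.498639 = 0.264279
Denominator: 0.00046121 + 0.0331109 + 0.264279 = 0.297851
So the posterior for Cluster B is 0.0331109 / 0.297851 ≈ 0.1112.

0.1112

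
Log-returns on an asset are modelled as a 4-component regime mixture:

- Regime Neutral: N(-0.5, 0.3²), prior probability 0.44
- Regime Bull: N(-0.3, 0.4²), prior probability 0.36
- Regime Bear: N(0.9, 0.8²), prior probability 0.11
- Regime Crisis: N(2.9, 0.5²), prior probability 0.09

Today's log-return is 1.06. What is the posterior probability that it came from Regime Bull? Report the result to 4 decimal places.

P(component k | x) = P(Z=k)·f_k(x) / marginal(x), where marginal(x) = Σ_j P(Z=j)·f_j(x).
Normal densities:
  f_Neutral = (1/(0.3·√(2π)))·exp(−(1.06−-0.5)²/(2·0.3²)) = 1.329808·exp(-13.52000) = 1.78701e-06
  f_Bull = (1/(0.4·√(2π)))·exp(−(1.06−-0.3)²/(2·0.4²)) = 0.997356·exp(-5.78000) = 0.00308055
  f_Bear = (1/(0.8·√(2π)))·exp(−(1.06−0.9)²/(2·0.8²)) = 0.498678·exp(-0.02000) = 0.488803
  f_Crisis = (1/(0.5·√(2π)))·exp(−(1.06−2.9)²/(2·0.5²)) = 0.797885·exp(-6.77120) = 0.00091463
Multiply by the mixture weights:
  P(Z=Neutral)·f_Neutral = 0.44 × 1.78701e-06 = 7.86285e-07
  P(Z=Bull)·f_Bull = 0.36 × 0.00308055 = 0.001109
  P(Z=Bear)·f_Bear = 0.11 × 0.488803 = 0.0537684
  P(Z=Crisis)·f_Crisis = 0.09 × 0.00091463 = 8.23167e-05
Normaliser: 7.86285e-07 + 0.001109 + 0.0537684 + 8.23167e-05 = 0.0549605
P(Regime Bull | 1.06) = 0.001109 / 0.0549605 ≈ 0.0202

0.0202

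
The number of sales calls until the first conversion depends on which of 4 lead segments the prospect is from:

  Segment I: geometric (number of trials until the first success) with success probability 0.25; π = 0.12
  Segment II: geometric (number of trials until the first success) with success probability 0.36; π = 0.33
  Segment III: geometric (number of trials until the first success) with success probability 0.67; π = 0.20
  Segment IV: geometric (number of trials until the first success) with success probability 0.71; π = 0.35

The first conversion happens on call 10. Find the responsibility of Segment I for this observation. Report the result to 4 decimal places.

The responsibility of component k is π_k f_k(x) divided by Σ_j π_j f_j(x).
Evaluate each component's likelihood at the observed value:
  L_I = 0.25·(1−0.25)^9 = 0.25·0.0750847 = 0.0187712
  L_II = 0.36·(1−0.36)^9 = 0.36·0.0180144 = 0.00648518
  L_III = 0.67·(1−0.67)^9 = 0.67·4.64115e-05 = 3.10957e-05
  L_IV = 0.71·(1−0.71)^9 = 0.71·1.45071e-05 = 1.03001e-05
Multiply by the mixture weights:
  π_I·L_I = 0.12 × 0.0187712 = 0.00225254
  π_II·L_II = 0.33 × 0.00648518 = 0.00214011
  π_III·L_III = 0.20 × 3.10957e-05 = 6.21914e-06
  π_IV·L_IV = 0.35 × 1.03001e-05 = 3.60503e-06
Evidence: 0.00225254 + 0.00214011 + 6.21914e-06 + 3.60503e-06 = 0.00440248
Responsibility of Segment I: 0.00225254 / 0.00440248 ≈ 0.5117

0.5117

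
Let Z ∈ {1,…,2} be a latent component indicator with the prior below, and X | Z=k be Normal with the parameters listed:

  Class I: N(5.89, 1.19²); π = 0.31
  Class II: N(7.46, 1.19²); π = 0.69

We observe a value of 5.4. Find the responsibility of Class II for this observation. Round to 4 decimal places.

The responsibility of component k is π_k f_k(x) divided by Σ_j π_j f_j(x).
Component likelihoods at x = 5.4:
  f_I = (1/(1.19·√(2π)))·exp(−(5.4−5.89)²/(2·1.19²)) = 0.335246·exp(-0.08478) = 0.307996
  f_II = (1/(1.19·√(2π)))·exp(−(5.4−7.46)²/(2·1.19²)) = 0.335246·exp(-1.49834) = 0.0749276
Multiply by the mixture weights:
  π_I·f_I = 0.31 × 0.307996 = 0.0954789
  π_II·f_II = 0.69 × 0.0749276 = 0.0517001
Sum: 0.0954789 + 0.0517001 = 0.147179
So the posterior for Class II is 0.0517001 / 0.147179 ≈ 0.3513.

0.3513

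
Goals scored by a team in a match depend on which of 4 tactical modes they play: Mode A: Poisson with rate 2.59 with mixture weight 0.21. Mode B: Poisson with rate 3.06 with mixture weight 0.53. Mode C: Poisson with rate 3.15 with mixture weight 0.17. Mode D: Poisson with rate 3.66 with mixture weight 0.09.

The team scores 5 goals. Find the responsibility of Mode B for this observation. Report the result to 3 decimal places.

0.543

The responsibility of component k is π_k f_k(x) divided by Σ_j π_j f_j(x).
Poisson probabilities:
  f_A = 0.072861
  f_B = 0.10483
  f_C = 0.11075
  f_D = 0.140834
Prior × likelihood for each component:
  π_A·f_A = 0.21 × 0.072861 = 0.0153008
  π_B·f_B = 0.53 × 0.10483 = 0.0555598
  π_C·f_C = 0.17 × 0.11075 = 0.0188275
  π_D·f_D = 0.09 × 0.140834 = 0.012675
Sum: 0.0153008 + 0.0555598 + 0.0188275 + 0.012675 = 0.102363
P(Mode B | x) = 0.0555598 / 0.102363 ≈ 0.543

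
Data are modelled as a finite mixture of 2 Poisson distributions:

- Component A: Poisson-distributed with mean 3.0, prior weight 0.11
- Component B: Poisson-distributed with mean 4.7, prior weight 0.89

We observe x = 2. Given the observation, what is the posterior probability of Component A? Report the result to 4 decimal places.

By Bayes' theorem, P(k | x) = P(Z=k) f_k(x) / Σ_j P(Z=j) f_j(x).
Component likelihoods at x = 2:
  L_A = e^(−3.0)·3.0^2/2! = 0.224042
  L_B = e^(−4.7)·4.7^2/2! = 0.100457
Unnormalised posteriors:
  P(Z=A)·L_A = 0.11 × 0.224042 = 0.0246446
  P(Z=B)·L_B = 0.89 × 0.100457 = 0.089407
Denominator: 0.0246446 + 0.089407 = 0.114052
Responsibility of Component A: 0.0246446 / 0.114052 ≈ 0.2161

0.2161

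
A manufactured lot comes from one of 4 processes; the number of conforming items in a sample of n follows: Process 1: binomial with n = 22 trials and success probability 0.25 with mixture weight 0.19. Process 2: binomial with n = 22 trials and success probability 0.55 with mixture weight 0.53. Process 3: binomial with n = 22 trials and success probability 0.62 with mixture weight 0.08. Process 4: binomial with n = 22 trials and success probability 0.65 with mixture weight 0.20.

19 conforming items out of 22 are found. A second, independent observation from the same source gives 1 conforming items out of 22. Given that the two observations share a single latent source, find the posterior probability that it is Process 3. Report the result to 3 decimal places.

The responsibility of component k is w_k f_k(x) divided by Σ_j w_j f_j(x).
Since both observations come from the same component, the likelihood for component k is f_k(x₁)·f_k(x₂).
  f_1 = [C(22,19)·0.25^19·0.75^3 = 1540·3.63798e-12·0.421875 = 2.36355e-09] × [0.0130812] = 3.09182e-11
  f_2 = [C(22,19)·0.55^19·0.45^3 = 1540·1.16652e-05·0.091125 = 0.001637] × [6.31318e-07] = 1.03347e-09
  f_3 = [C(22,19)·0.62^19·0.38^3 = 1540·0.000113617·0.054872 = 0.00960094] × [2.04301e-08] = 1.96148e-10
  f_4 = [C(22,19)·0.65^19·0.35^3 = 1540·0.000278839·0.042875 = 0.0184111] × [3.8086e-09] = 7.01203e-11
Prior × likelihood for each component:
  w_1·f_1 = 0.19 × 3.09182e-11 = 5.87445e-12
  w_2·f_2 = 0.53 × 1.03347e-09 = 5.47739e-10
  w_3·f_3 = 0.08 × 1.96148e-10 = 1.56918e-11
  w_4·f_4 = 0.20 × 7.01203e-11 = 1.40241e-11
Sum: 5.87445e-12 + 5.47739e-10 + 1.56918e-11 + 1.40241e-11 = 5.83329e-10
So the posterior for Process 3 is 1.56918e-11 / 5.83329e-10 ≈ 0.027.

0.027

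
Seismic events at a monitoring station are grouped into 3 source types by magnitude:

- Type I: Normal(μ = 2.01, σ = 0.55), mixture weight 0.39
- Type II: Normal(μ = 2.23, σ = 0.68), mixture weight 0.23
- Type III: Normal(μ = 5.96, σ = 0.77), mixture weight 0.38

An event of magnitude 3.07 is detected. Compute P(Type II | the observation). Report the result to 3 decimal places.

The responsibility of component k is π_k f_k(x) divided by Σ_j π_j f_j(x).
Component likelihoods at x = 3.07:
  p_I = 0.113235
  p_II = 0.273555
  p_III = 0.000452373
Prior × likelihood for each component:
  π_I·p_I = 0.39 × 0.113235 = 0.0441616
  π_II·p_II = 0.23 × 0.273555 = 0.0629177
  π_III·p_III = 0.38 × 0.000452373 = 0.000171902
Sum: 0.0441616 + 0.0629177 + 0.000171902 = 0.107251
So the posterior for Type II is 0.0629177 / 0.107251 ≈ 0.587.

0.587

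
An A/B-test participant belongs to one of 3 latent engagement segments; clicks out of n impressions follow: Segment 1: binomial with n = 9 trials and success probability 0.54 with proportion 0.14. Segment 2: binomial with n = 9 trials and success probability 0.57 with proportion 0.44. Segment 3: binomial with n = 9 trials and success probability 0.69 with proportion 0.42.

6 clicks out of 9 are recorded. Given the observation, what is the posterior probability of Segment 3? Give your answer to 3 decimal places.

0.468

By Bayes' theorem, P(k | x) = π_k f_k(x) / Σ_j π_j f_j(x).
Component likelihoods at x = 6 clicks out of 9:
  L_1 = C(9,6)·0.54^6·0.46^3 = 84·0.0247949·0.097336 = 0.202729
  L_2 = C(9,6)·0.57^6·0.43^3 = 84·0.0342964·0.079507 = 0.229052
  L_3 = C(9,6)·0.69^6·0.31^3 = 84·0.107918·0.029791 = 0.270059
Unnormalised posteriors:
  π_1·L_1 = 0.14 × 0.202729 = 0.028382
  π_2·L_2 = 0.44 × 0.229052 = 0.100783
  π_3·L_3 = 0.42 × 0.270059 = 0.113425
Marginal: 0.028382 + 0.100783 + 0.113425 = 0.24259
P(Segment 3 | data) = 0.113425 / 0.24259 ≈ 0.468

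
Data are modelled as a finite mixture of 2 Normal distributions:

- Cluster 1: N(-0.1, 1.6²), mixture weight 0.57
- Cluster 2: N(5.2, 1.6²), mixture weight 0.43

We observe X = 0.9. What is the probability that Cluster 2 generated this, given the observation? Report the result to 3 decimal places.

By Bayes' theorem, P(k | x) = w_k f_k(x) / Σ_j w_j f_j(x).
Normal densities:
  L_1 = (1/(1.6·√(2π)))·exp(−(0.9−-0.1)²/(2·1.6²)) = 0.249339·exp(-0.19531) = 0.205101
  L_2 = (1/(1.6·√(2π)))·exp(−(0.9−5.2)²/(2·1.6²)) = 0.249339·exp(-3.61133) = 0.00673613
Prior × likelihood for each component:
  w_1·L_1 = 0.57 × 0.205101 = 0.116907
  w_2·L_2 = 0.43 × 0.00673613 = 0.00289653
Sum: 0.116907 + 0.00289653 = 0.119804
P(Cluster 2 | x) ≈ 0.024

0.024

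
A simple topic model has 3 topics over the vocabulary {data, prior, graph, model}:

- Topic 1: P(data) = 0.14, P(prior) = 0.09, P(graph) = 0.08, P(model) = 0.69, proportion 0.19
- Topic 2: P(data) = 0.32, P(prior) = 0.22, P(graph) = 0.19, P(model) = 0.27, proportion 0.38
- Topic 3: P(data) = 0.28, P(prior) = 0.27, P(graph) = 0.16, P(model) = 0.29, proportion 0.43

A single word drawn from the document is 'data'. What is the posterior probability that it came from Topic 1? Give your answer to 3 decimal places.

Apply Bayes' rule: the posterior for each component is proportional to its prior times its likelihood at x.
Component likelihoods at x = 'data':
  f_1 = 0.14
  f_2 = 0.32
  f_3 = 0.28
Multiply by the mixture weights:
  π_1·f_1 = 0.19 × 0.14 = 0.0266
  π_2·f_2 = 0.38 × 0.32 = 0.1216
  π_3·f_3 = 0.43 × 0.28 = 0.1204
Denominator: 0.0266 + 0.1216 + 0.1204 = 0.2686
P(Topic 1 | data) ≈ 0.099

0.099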